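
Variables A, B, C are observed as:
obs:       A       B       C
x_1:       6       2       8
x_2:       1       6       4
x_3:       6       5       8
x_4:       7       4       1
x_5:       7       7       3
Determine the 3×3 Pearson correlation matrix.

Step 1 — column means:
  mean(A) = (6 + 1 + 6 + 7 + 7) / 5 = 27/5 = 5.4
  mean(B) = (2 + 6 + 5 + 4 + 7) / 5 = 24/5 = 4.8
  mean(C) = (8 + 4 + 8 + 1 + 3) / 5 = 24/5 = 4.8

Step 2 — sample variances and covariances s[i,j] = (1/(n-1)) · Σ_k (x_{k,i} - mean_i) · (x_{k,j} - mean_j), with n-1 = 4:
  s[A,A] = ((0.6)·(0.6) + (-4.4)·(-4.4) + (0.6)·(0.6) + (1.6)·(1.6) + (1.6)·(1.6)) / 4 = 25.2/4 = 6.3
  s[A,B] = ((0.6)·(-2.8) + (-4.4)·(1.2) + (0.6)·(0.2) + (1.6)·(-0.8) + (1.6)·(2.2)) / 4 = -4.6/4 = -1.15
  s[A,C] = ((0.6)·(3.2) + (-4.4)·(-0.8) + (0.6)·(3.2) + (1.6)·(-3.8) + (1.6)·(-1.8)) / 4 = -1.6/4 = -0.4
  s[B,B] = ((-2.8)·(-2.8) + (1.2)·(1.2) + (0.2)·(0.2) + (-0.8)·(-0.8) + (2.2)·(2.2)) / 4 = 14.8/4 = 3.7
  s[B,C] = ((-2.8)·(3.2) + (1.2)·(-0.8) + (0.2)·(3.2) + (-0.8)·(-3.8) + (2.2)·(-1.8)) / 4 = -10.2/4 = -2.55
  s[C,C] = ((3.2)·(3.2) + (-0.8)·(-0.8) + (3.2)·(3.2) + (-3.8)·(-3.8) + (-1.8)·(-1.8)) / 4 = 38.8/4 = 9.7
  Sample standard deviations s_i = √(s[i,i]):
  s(A) = √(6.3) = 2.51
  s(B) = √(3.7) = 1.9235
  s(C) = √(9.7) = 3.1145

Step 3 — r_{ij} = s_{ij} / (s_i · s_j):
  r[A,A] = 1 (diagonal).
  r[A,B] = -1.15 / (2.51 · 1.9235) = -1.15 / 4.828 = -0.2382
  r[A,C] = -0.4 / (2.51 · 3.1145) = -0.4 / 7.8173 = -0.0512
  r[B,B] = 1 (diagonal).
  r[B,C] = -2.55 / (1.9235 · 3.1145) = -2.55 / 5.9908 = -0.4257
  r[C,C] = 1 (diagonal).

R is symmetric with unit diagonal. Assembling:

R = [[1, -0.2382, -0.0512],
 [-0.2382, 1, -0.4257],
 [-0.0512, -0.4257, 1]]


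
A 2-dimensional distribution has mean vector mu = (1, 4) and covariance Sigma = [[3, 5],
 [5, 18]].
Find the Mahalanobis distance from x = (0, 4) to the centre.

Step 1 — centre the observation: (x - mu) = (-1, 0).

Step 2 — invert Sigma. det(Sigma) = 3·18 - (5)² = 29.
  Sigma^{-1} = (1/det) · [[d, -b], [-b, a]] = [[0.6207, -0.1724],
 [-0.1724, 0.1034]].

Step 3 — form the quadratic (x - mu)^T · Sigma^{-1} · (x - mu):
  Sigma^{-1} · (x - mu) = (-0.6207, 0.1724).
  (x - mu)^T · [Sigma^{-1} · (x - mu)] = (-1)·(-0.6207) + (0)·(0.1724) = 0.6207.

Step 4 — take square root: d = √(0.6207) ≈ 0.7878.

d(x, mu) = √(0.6207) ≈ 0.7878


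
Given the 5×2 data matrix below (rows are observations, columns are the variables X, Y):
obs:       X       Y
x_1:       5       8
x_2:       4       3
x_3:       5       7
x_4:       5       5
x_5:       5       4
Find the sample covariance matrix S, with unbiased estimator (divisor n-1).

Step 1 — column means:
  mean(X) = (5 + 4 + 5 + 5 + 5) / 5 = 24/5 = 4.8
  mean(Y) = (8 + 3 + 7 + 5 + 4) / 5 = 27/5 = 5.4

Step 2 — sample covariance S[i,j] = (1/(n-1)) · Σ_k (x_{k,i} - mean_i) · (x_{k,j} - mean_j), with n-1 = 4.
  S[X,X] = ((0.2)·(0.2) + (-0.8)·(-0.8) + (0.2)·(0.2) + (0.2)·(0.2) + (0.2)·(0.2)) / 4 = 0.8/4 = 0.2
  S[X,Y] = ((0.2)·(2.6) + (-0.8)·(-2.4) + (0.2)·(1.6) + (0.2)·(-0.4) + (0.2)·(-1.4)) / 4 = 2.4/4 = 0.6
  S[Y,Y] = ((2.6)·(2.6) + (-2.4)·(-2.4) + (1.6)·(1.6) + (-0.4)·(-0.4) + (-1.4)·(-1.4)) / 4 = 17.2/4 = 4.3

S is symmetric (S[j,i] = S[i,j]). Assembling:

S = [[0.2, 0.6],
 [0.6, 4.3]]


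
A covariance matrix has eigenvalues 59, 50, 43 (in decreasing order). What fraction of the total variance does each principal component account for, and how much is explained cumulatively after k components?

Step 1 — total variance = trace(Sigma) = Σ λ_i = 59 + 50 + 43 = 152.

Step 2 — fraction explained by component i = λ_i / Σ λ:
  PC1: 59/152 = 0.3882
  PC2: 50/152 = 0.3289
  PC3: 43/152 = 0.2829

Step 3 — cumulative fraction after k components = (λ_1 + ... + λ_k) / Σ λ:
  k = 1: 59/152 = 0.3882
  k = 2: (59 + 50)/152 = 109/152 = 0.7171
  k = 3: (59 + 50 + 43)/152 = 152/152 = 1

Summary (fraction, with percent):

explained: PC1 0.3882 (38.82%), PC2 0.3289 (32.89%), PC3 0.2829 (28.29%);  cumulative: 0.3882, 0.7171, 1


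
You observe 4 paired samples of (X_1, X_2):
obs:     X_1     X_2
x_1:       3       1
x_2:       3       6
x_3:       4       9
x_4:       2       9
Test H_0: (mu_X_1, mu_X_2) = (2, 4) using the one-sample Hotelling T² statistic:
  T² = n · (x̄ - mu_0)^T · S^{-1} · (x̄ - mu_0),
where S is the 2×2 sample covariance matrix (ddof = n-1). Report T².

Step 1 — sample mean vector:
  mean(X_1) = (3 + 3 + 4 + 2) / 4 = 12/4 = 3
  mean(X_2) = (1 + 6 + 9 + 9) / 4 = 25/4 = 6.25
  x̄ = (3, 6.25),  deviation x̄ - mu_0 = (3, 6.25) - (2, 4) = (1, 2.25).

Step 2 — sample covariance matrix, S[i,j] = (1/(n-1)) · Σ_k (x_{k,i} - mean_i) · (x_{k,j} - mean_j), divisor n-1 = 3:
  S[X_1,X_1] = ((0)·(0) + (0)·(0) + (1)·(1) + (-1)·(-1)) / 3 = 2/3 = 0.6667
  S[X_1,X_2] = ((0)·(-5.25) + (0)·(-0.25) + (1)·(2.75) + (-1)·(2.75)) / 3 = 0/3 = 0
  S[X_2,X_2] = ((-5.25)·(-5.25) + (-0.25)·(-0.25) + (2.75)·(2.75) + (2.75)·(2.75)) / 3 = 42.75/3 = 14.25
  S = [[0.6667, 0],
 [0, 14.25]].

Step 3 — invert S. det(S) = 0.6667·14.25 - (0)² = 9.5.
  S^{-1} = (1/det) · [[d, -b], [-b, a]] = [[1.5, 0],
 [0, 0.0702]].

Step 4 — quadratic form (x̄ - mu_0)^T · S^{-1} · (x̄ - mu_0):
  S^{-1} · (x̄ - mu_0) = (1.5, 0.1579),
  (x̄ - mu_0)^T · [...] = (1)·(1.5) + (2.25)·(0.1579) = 1.8553.

Step 5 — scale by n: T² = 4 · 1.8553 = 7.4211.

T² ≈ 7.4211


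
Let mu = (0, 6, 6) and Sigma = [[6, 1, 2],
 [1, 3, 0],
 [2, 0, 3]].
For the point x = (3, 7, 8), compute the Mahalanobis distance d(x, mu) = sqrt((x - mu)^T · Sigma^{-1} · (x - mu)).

Step 1 — centre the observation: (x - mu) = (3, 1, 2).

Step 2 — invert Sigma (cofactor / det for 3×3, or solve directly):
  Sigma^{-1} = [[0.2308, -0.0769, -0.1538],
 [-0.0769, 0.359, 0.0513],
 [-0.1538, 0.0513, 0.4359]].

Step 3 — form the quadratic (x - mu)^T · Sigma^{-1} · (x - mu):
  Sigma^{-1} · (x - mu) = (0.3077, 0.2308, 0.4615).
  (x - mu)^T · [Sigma^{-1} · (x - mu)] = (3)·(0.3077) + (1)·(0.2308) + (2)·(0.4615) = 2.0769.

Step 4 — take square root: d = √(2.0769) ≈ 1.4412.

d(x, mu) = √(2.0769) ≈ 1.4412


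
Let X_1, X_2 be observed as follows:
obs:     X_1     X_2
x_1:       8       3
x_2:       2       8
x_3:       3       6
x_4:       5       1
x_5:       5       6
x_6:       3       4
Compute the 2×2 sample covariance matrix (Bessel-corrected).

Step 1 — column means:
  mean(X_1) = (8 + 2 + 3 + 5 + 5 + 3) / 6 = 26/6 = 4.3333
  mean(X_2) = (3 + 8 + 6 + 1 + 6 + 4) / 6 = 28/6 = 4.6667

Step 2 — sample covariance S[i,j] = (1/(n-1)) · Σ_k (x_{k,i} - mean_i) · (x_{k,j} - mean_j), with n-1 = 5.
  S[X_1,X_1] = ((3.6667)·(3.6667) + (-2.3333)·(-2.3333) + (-1.3333)·(-1.3333) + (0.6667)·(0.6667) + (0.6667)·(0.6667) + (-1.3333)·(-1.3333)) / 5 = 23.3333/5 = 4.6667
  S[X_1,X_2] = ((3.6667)·(-1.6667) + (-2.3333)·(3.3333) + (-1.3333)·(1.3333) + (0.6667)·(-3.6667) + (0.6667)·(1.3333) + (-1.3333)·(-0.6667)) / 5 = -16.3333/5 = -3.2667
  S[X_2,X_2] = ((-1.6667)·(-1.6667) + (3.3333)·(3.3333) + (1.3333)·(1.3333) + (-3.6667)·(-3.6667) + (1.3333)·(1.3333) + (-0.6667)·(-0.6667)) / 5 = 31.3333/5 = 6.2667

S is symmetric (S[j,i] = S[i,j]). Assembling:

S = [[4.6667, -3.2667],
 [-3.2667, 6.2667]]


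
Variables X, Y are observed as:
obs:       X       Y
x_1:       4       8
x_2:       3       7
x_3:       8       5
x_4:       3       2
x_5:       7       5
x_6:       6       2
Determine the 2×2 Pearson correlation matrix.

Step 1 — column means:
  mean(X) = (4 + 3 + 8 + 3 + 7 + 6) / 6 = 31/6 = 5.1667
  mean(Y) = (8 + 7 + 5 + 2 + 5 + 2) / 6 = 29/6 = 4.8333

Step 2 — sample variances and covariances s[i,j] = (1/(n-1)) · Σ_k (x_{k,i} - mean_i) · (x_{k,j} - mean_j), with n-1 = 5:
  s[X,X] = ((-1.1667)·(-1.1667) + (-2.1667)·(-2.1667) + (2.8333)·(2.8333) + (-2.1667)·(-2.1667) + (1.8333)·(1.8333) + (0.8333)·(0.8333)) / 5 = 22.8333/5 = 4.5667
  s[X,Y] = ((-1.1667)·(3.1667) + (-2.1667)·(2.1667) + (2.8333)·(0.1667) + (-2.1667)·(-2.8333) + (1.8333)·(0.1667) + (0.8333)·(-2.8333)) / 5 = -3.8333/5 = -0.7667
  s[Y,Y] = ((3.1667)·(3.1667) + (2.1667)·(2.1667) + (0.1667)·(0.1667) + (-2.8333)·(-2.8333) + (0.1667)·(0.1667) + (-2.8333)·(-2.8333)) / 5 = 30.8333/5 = 6.1667
  Sample standard deviations s_i = √(s[i,i]):
  s(X) = √(4.5667) = 2.137
  s(Y) = √(6.1667) = 2.4833

Step 3 — r_{ij} = s_{ij} / (s_i · s_j):
  r[X,X] = 1 (diagonal).
  r[X,Y] = -0.7667 / (2.137 · 2.4833) = -0.7667 / 5.3067 = -0.1445
  r[Y,Y] = 1 (diagonal).

R is symmetric with unit diagonal. Assembling:

R = [[1, -0.1445],
 [-0.1445, 1]]


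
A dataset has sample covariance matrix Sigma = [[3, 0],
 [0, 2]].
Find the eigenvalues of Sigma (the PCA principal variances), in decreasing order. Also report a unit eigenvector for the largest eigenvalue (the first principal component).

Step 1 — characteristic polynomial of 2×2 Sigma:
  det(Sigma - λI) = λ² - trace · λ + det = 0.
  trace = 3 + 2 = 5, det = 3·2 - (0)² = 6.
Step 2 — discriminant:
  Δ = trace² - 4·det = 25 - 24 = 1.
Step 3 — eigenvalues:
  λ = (trace ± √Δ)/2 = (5 ± 1)/2,
  λ_1 = 3,  λ_2 = 2.

Step 4 — unit eigenvector for λ_1: Sigma is diagonal, so its eigenvectors are the coordinate axes. λ_1 = 3 is the diagonal entry on the first coordinate axis, hence
  v_1 = (1, 0) (||v_1|| = 1).

λ_1 = 3,  λ_2 = 2;  v_1 ≈ (1, 0)


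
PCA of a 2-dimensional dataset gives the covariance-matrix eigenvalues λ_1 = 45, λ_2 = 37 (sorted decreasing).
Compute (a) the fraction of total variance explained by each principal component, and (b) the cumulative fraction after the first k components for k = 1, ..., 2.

Step 1 — total variance = trace(Sigma) = Σ λ_i = 45 + 37 = 82.

Step 2 — fraction explained by component i = λ_i / Σ λ:
  PC1: 45/82 = 0.5488
  PC2: 37/82 = 0.4512

Step 3 — cumulative fraction after k components = (λ_1 + ... + λ_k) / Σ λ:
  k = 1: 45/82 = 0.5488
  k = 2: (45 + 37)/82 = 82/82 = 1

Summary (fraction, with percent):

explained: PC1 0.5488 (54.88%), PC2 0.4512 (45.12%);  cumulative: 0.5488, 1


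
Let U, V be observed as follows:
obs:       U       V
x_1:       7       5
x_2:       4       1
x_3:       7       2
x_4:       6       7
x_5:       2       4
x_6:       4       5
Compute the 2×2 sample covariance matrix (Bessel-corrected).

Step 1 — column means:
  mean(U) = (7 + 4 + 7 + 6 + 2 + 4) / 6 = 30/6 = 5
  mean(V) = (5 + 1 + 2 + 7 + 4 + 5) / 6 = 24/6 = 4

Step 2 — sample covariance S[i,j] = (1/(n-1)) · Σ_k (x_{k,i} - mean_i) · (x_{k,j} - mean_j), with n-1 = 5.
  S[U,U] = ((2)·(2) + (-1)·(-1) + (2)·(2) + (1)·(1) + (-3)·(-3) + (-1)·(-1)) / 5 = 20/5 = 4
  S[U,V] = ((2)·(1) + (-1)·(-3) + (2)·(-2) + (1)·(3) + (-3)·(0) + (-1)·(1)) / 5 = 3/5 = 0.6
  S[V,V] = ((1)·(1) + (-3)·(-3) + (-2)·(-2) + (3)·(3) + (0)·(0) + (1)·(1)) / 5 = 24/5 = 4.8

S is symmetric (S[j,i] = S[i,j]). Assembling:

S = [[4, 0.6],
 [0.6, 4.8]]


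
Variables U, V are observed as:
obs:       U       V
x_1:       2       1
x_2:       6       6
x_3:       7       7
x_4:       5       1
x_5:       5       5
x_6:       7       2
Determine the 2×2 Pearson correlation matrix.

Step 1 — column means:
  mean(U) = (2 + 6 + 7 + 5 + 5 + 7) / 6 = 32/6 = 5.3333
  mean(V) = (1 + 6 + 7 + 1 + 5 + 2) / 6 = 22/6 = 3.6667

Step 2 — sample variances and covariances s[i,j] = (1/(n-1)) · Σ_k (x_{k,i} - mean_i) · (x_{k,j} - mean_j), with n-1 = 5:
  s[U,U] = ((-3.3333)·(-3.3333) + (0.6667)·(0.6667) + (1.6667)·(1.6667) + (-0.3333)·(-0.3333) + (-0.3333)·(-0.3333) + (1.6667)·(1.6667)) / 5 = 17.3333/5 = 3.4667
  s[U,V] = ((-3.3333)·(-2.6667) + (0.6667)·(2.3333) + (1.6667)·(3.3333) + (-0.3333)·(-2.6667) + (-0.3333)·(1.3333) + (1.6667)·(-1.6667)) / 5 = 13.6667/5 = 2.7333
  s[V,V] = ((-2.6667)·(-2.6667) + (2.3333)·(2.3333) + (3.3333)·(3.3333) + (-2.6667)·(-2.6667) + (1.3333)·(1.3333) + (-1.6667)·(-1.6667)) / 5 = 35.3333/5 = 7.0667
  Sample standard deviations s_i = √(s[i,i]):
  s(U) = √(3.4667) = 1.8619
  s(V) = √(7.0667) = 2.6583

Step 3 — r_{ij} = s_{ij} / (s_i · s_j):
  r[U,U] = 1 (diagonal).
  r[U,V] = 2.7333 / (1.8619 · 2.6583) = 2.7333 / 4.9495 = 0.5522
  r[V,V] = 1 (diagonal).

R is symmetric with unit diagonal. Assembling:

R = [[1, 0.5522],
 [0.5522, 1]]


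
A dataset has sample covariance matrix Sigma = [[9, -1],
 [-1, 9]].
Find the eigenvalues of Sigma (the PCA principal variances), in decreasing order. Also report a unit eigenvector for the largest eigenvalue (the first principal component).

Step 1 — characteristic polynomial of 2×2 Sigma:
  det(Sigma - λI) = λ² - trace · λ + det = 0.
  trace = 9 + 9 = 18, det = 9·9 - (-1)² = 80.
Step 2 — discriminant:
  Δ = trace² - 4·det = 324 - 320 = 4.
Step 3 — eigenvalues:
  λ = (trace ± √Δ)/2 = (18 ± 2)/2,
  λ_1 = 10,  λ_2 = 8.

Step 4 — unit eigenvector for λ_1: solve (Sigma - λ_1 I)v = 0. First row:
  (9 - 10)·v_x + (-1)·v_y = 0, i.e. (-1)·v_x + (-1)·v_y = 0,
  so v ∝ (b, λ_1 - a) = (-1, 1); multiply by -1 so the first entry is positive: u = (1, -1).
  ||u|| = √((1)² + (-1)²) = √(2) ≈ 1.4142,
  v_1 = u/||u|| ≈ (0.7071, -0.7071) (||v_1|| = 1).

λ_1 = 10,  λ_2 = 8;  v_1 ≈ (0.7071, -0.7071)


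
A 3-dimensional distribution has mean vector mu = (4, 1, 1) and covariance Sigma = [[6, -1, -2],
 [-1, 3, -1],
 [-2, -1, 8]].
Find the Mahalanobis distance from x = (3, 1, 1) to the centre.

Step 1 — centre the observation: (x - mu) = (-1, 0, 0).

Step 2 — invert Sigma (cofactor / det for 3×3, or solve directly):
  Sigma^{-1} = [[0.2018, 0.0877, 0.0614],
 [0.0877, 0.386, 0.0702],
 [0.0614, 0.0702, 0.1491]].

Step 3 — form the quadratic (x - mu)^T · Sigma^{-1} · (x - mu):
  Sigma^{-1} · (x - mu) = (-0.2018, -0.0877, -0.0614).
  (x - mu)^T · [Sigma^{-1} · (x - mu)] = (-1)·(-0.2018) + (0)·(-0.0877) + (0)·(-0.0614) = 0.2018.

Step 4 — take square root: d = √(0.2018) ≈ 0.4492.

d(x, mu) = √(0.2018) ≈ 0.4492


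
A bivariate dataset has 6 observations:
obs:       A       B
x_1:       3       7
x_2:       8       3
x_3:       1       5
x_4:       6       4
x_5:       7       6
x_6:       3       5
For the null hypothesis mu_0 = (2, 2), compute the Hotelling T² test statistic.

Step 1 — sample mean vector:
  mean(A) = (3 + 8 + 1 + 6 + 7 + 3) / 6 = 28/6 = 4.6667
  mean(B) = (7 + 3 + 5 + 4 + 6 + 5) / 6 = 30/6 = 5
  x̄ = (4.6667, 5),  deviation x̄ - mu_0 = (4.6667, 5) - (2, 2) = (2.6667, 3).

Step 2 — sample covariance matrix, S[i,j] = (1/(n-1)) · Σ_k (x_{k,i} - mean_i) · (x_{k,j} - mean_j), divisor n-1 = 5:
  S[A,A] = ((-1.6667)·(-1.6667) + (3.3333)·(3.3333) + (-3.6667)·(-3.6667) + (1.3333)·(1.3333) + (2.3333)·(2.3333) + (-1.6667)·(-1.6667)) / 5 = 37.3333/5 = 7.4667
  S[A,B] = ((-1.6667)·(2) + (3.3333)·(-2) + (-3.6667)·(0) + (1.3333)·(-1) + (2.3333)·(1) + (-1.6667)·(0)) / 5 = -9/5 = -1.8
  S[B,B] = ((2)·(2) + (-2)·(-2) + (0)·(0) + (-1)·(-1) + (1)·(1) + (0)·(0)) / 5 = 10/5 = 2
  S = [[7.4667, -1.8],
 [-1.8, 2]].

Step 3 — invert S. det(S) = 7.4667·2 - (-1.8)² = 11.6933.
  S^{-1} = (1/det) · [[d, -b], [-b, a]] = [[0.171, 0.1539],
 [0.1539, 0.6385]].

Step 4 — quadratic form (x̄ - mu_0)^T · S^{-1} · (x̄ - mu_0):
  S^{-1} · (x̄ - mu_0) = (0.9179, 2.3261),
  (x̄ - mu_0)^T · [...] = (2.6667)·(0.9179) + (3)·(2.3261) = 9.4261.

Step 5 — scale by n: T² = 6 · 9.4261 = 56.5564.

T² ≈ 56.5564


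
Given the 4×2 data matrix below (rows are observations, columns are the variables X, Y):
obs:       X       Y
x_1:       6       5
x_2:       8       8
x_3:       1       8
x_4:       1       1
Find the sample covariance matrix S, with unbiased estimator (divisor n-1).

Step 1 — column means:
  mean(X) = (6 + 8 + 1 + 1) / 4 = 16/4 = 4
  mean(Y) = (5 + 8 + 8 + 1) / 4 = 22/4 = 5.5

Step 2 — sample covariance S[i,j] = (1/(n-1)) · Σ_k (x_{k,i} - mean_i) · (x_{k,j} - mean_j), with n-1 = 3.
  S[X,X] = ((2)·(2) + (4)·(4) + (-3)·(-3) + (-3)·(-3)) / 3 = 38/3 = 12.6667
  S[X,Y] = ((2)·(-0.5) + (4)·(2.5) + (-3)·(2.5) + (-3)·(-4.5)) / 3 = 15/3 = 5
  S[Y,Y] = ((-0.5)·(-0.5) + (2.5)·(2.5) + (2.5)·(2.5) + (-4.5)·(-4.5)) / 3 = 33/3 = 11

S is symmetric (S[j,i] = S[i,j]). Assembling:

S = [[12.6667, 5],
 [5, 11]]


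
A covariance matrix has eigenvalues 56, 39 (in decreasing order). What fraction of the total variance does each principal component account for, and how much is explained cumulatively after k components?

Step 1 — total variance = trace(Sigma) = Σ λ_i = 56 + 39 = 95.

Step 2 — fraction explained by component i = λ_i / Σ λ:
  PC1: 56/95 = 0.5895
  PC2: 39/95 = 0.4105

Step 3 — cumulative fraction after k components = (λ_1 + ... + λ_k) / Σ λ:
  k = 1: 56/95 = 0.5895
  k = 2: (56 + 39)/95 = 95/95 = 1

Summary (fraction, with percent):

explained: PC1 0.5895 (58.95%), PC2 0.4105 (41.05%);  cumulative: 0.5895, 1


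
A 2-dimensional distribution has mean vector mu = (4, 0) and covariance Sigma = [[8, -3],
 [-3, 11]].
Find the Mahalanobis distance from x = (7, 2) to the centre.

Step 1 — centre the observation: (x - mu) = (3, 2).

Step 2 — invert Sigma. det(Sigma) = 8·11 - (-3)² = 79.
  Sigma^{-1} = (1/det) · [[d, -b], [-b, a]] = [[0.1392, 0.038],
 [0.038, 0.1013]].

Step 3 — form the quadratic (x - mu)^T · Sigma^{-1} · (x - mu):
  Sigma^{-1} · (x - mu) = (0.4937, 0.3165).
  (x - mu)^T · [Sigma^{-1} · (x - mu)] = (3)·(0.4937) + (2)·(0.3165) = 2.1139.

Step 4 — take square root: d = √(2.1139) ≈ 1.4539.

d(x, mu) = √(2.1139) ≈ 1.4539


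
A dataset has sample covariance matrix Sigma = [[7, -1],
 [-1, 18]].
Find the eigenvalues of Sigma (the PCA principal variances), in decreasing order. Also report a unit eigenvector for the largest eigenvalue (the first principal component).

Step 1 — characteristic polynomial of 2×2 Sigma:
  det(Sigma - λI) = λ² - trace · λ + det = 0.
  trace = 7 + 18 = 25, det = 7·18 - (-1)² = 125.
Step 2 — discriminant:
  Δ = trace² - 4·det = 625 - 500 = 125.
Step 3 — eigenvalues:
  λ = (trace ± √Δ)/2 = (25 ± 11.1803)/2,
  λ_1 = 18.0902,  λ_2 = 6.9098.

Step 4 — unit eigenvector for λ_1: solve (Sigma - λ_1 I)v = 0. First row:
  (7 - 18.0902)·v_x + (-1)·v_y = 0, i.e. (-11.0902)·v_x + (-1)·v_y = 0,
  so v ∝ (b, λ_1 - a) = (-1, 11.0902); multiply by -1 so the first entry is positive: u = (1, -11.0902).
  ||u|| = √((1)² + (-11.0902)²) = √(123.9919) ≈ 11.1352,
  v_1 = u/||u|| ≈ (0.0898, -0.996) (||v_1|| = 1).

λ_1 = 18.0902,  λ_2 = 6.9098;  v_1 ≈ (0.0898, -0.996)


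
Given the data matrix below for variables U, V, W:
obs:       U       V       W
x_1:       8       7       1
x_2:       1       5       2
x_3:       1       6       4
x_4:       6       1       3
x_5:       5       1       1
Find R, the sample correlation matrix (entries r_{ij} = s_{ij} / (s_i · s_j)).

Step 1 — column means:
  mean(U) = (8 + 1 + 1 + 6 + 5) / 5 = 21/5 = 4.2
  mean(V) = (7 + 5 + 6 + 1 + 1) / 5 = 20/5 = 4
  mean(W) = (1 + 2 + 4 + 3 + 1) / 5 = 11/5 = 2.2

Step 2 — sample variances and covariances s[i,j] = (1/(n-1)) · Σ_k (x_{k,i} - mean_i) · (x_{k,j} - mean_j), with n-1 = 4:
  s[U,U] = ((3.8)·(3.8) + (-3.2)·(-3.2) + (-3.2)·(-3.2) + (1.8)·(1.8) + (0.8)·(0.8)) / 4 = 38.8/4 = 9.7
  s[U,V] = ((3.8)·(3) + (-3.2)·(1) + (-3.2)·(2) + (1.8)·(-3) + (0.8)·(-3)) / 4 = -6/4 = -1.5
  s[U,W] = ((3.8)·(-1.2) + (-3.2)·(-0.2) + (-3.2)·(1.8) + (1.8)·(0.8) + (0.8)·(-1.2)) / 4 = -9.2/4 = -2.3
  s[V,V] = ((3)·(3) + (1)·(1) + (2)·(2) + (-3)·(-3) + (-3)·(-3)) / 4 = 32/4 = 8
  s[V,W] = ((3)·(-1.2) + (1)·(-0.2) + (2)·(1.8) + (-3)·(0.8) + (-3)·(-1.2)) / 4 = 1/4 = 0.25
  s[W,W] = ((-1.2)·(-1.2) + (-0.2)·(-0.2) + (1.8)·(1.8) + (0.8)·(0.8) + (-1.2)·(-1.2)) / 4 = 6.8/4 = 1.7
  Sample standard deviations s_i = √(s[i,i]):
  s(U) = √(9.7) = 3.1145
  s(V) = √(8) = 2.8284
  s(W) = √(1.7) = 1.3038

Step 3 — r_{ij} = s_{ij} / (s_i · s_j):
  r[U,U] = 1 (diagonal).
  r[U,V] = -1.5 / (3.1145 · 2.8284) = -1.5 / 8.8091 = -0.1703
  r[U,W] = -2.3 / (3.1145 · 1.3038) = -2.3 / 4.0608 = -0.5664
  r[V,V] = 1 (diagonal).
  r[V,W] = 0.25 / (2.8284 · 1.3038) = 0.25 / 3.6878 = 0.0678
  r[W,W] = 1 (diagonal).

R is symmetric with unit diagonal. Assembling:

R = [[1, -0.1703, -0.5664],
 [-0.1703, 1, 0.0678],
 [-0.5664, 0.0678, 1]]


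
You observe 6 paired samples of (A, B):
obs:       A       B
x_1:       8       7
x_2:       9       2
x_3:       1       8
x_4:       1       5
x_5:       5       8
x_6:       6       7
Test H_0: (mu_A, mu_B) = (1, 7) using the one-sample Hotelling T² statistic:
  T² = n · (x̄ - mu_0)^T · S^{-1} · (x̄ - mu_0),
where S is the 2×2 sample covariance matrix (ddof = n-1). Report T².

Step 1 — sample mean vector:
  mean(A) = (8 + 9 + 1 + 1 + 5 + 6) / 6 = 30/6 = 5
  mean(B) = (7 + 2 + 8 + 5 + 8 + 7) / 6 = 37/6 = 6.1667
  x̄ = (5, 6.1667),  deviation x̄ - mu_0 = (5, 6.1667) - (1, 7) = (4, -0.8333).

Step 2 — sample covariance matrix, S[i,j] = (1/(n-1)) · Σ_k (x_{k,i} - mean_i) · (x_{k,j} - mean_j), divisor n-1 = 5:
  S[A,A] = ((3)·(3) + (4)·(4) + (-4)·(-4) + (-4)·(-4) + (0)·(0) + (1)·(1)) / 5 = 58/5 = 11.6
  S[A,B] = ((3)·(0.8333) + (4)·(-4.1667) + (-4)·(1.8333) + (-4)·(-1.1667) + (0)·(1.8333) + (1)·(0.8333)) / 5 = -16/5 = -3.2
  S[B,B] = ((0.8333)·(0.8333) + (-4.1667)·(-4.1667) + (1.8333)·(1.8333) + (-1.1667)·(-1.1667) + (1.8333)·(1.8333) + (0.8333)·(0.8333)) / 5 = 26.8333/5 = 5.3667
  S = [[11.6, -3.2],
 [-3.2, 5.3667]].

Step 3 — invert S. det(S) = 11.6·5.3667 - (-3.2)² = 52.0133.
  S^{-1} = (1/det) · [[d, -b], [-b, a]] = [[0.1032, 0.0615],
 [0.0615, 0.223]].

Step 4 — quadratic form (x̄ - mu_0)^T · S^{-1} · (x̄ - mu_0):
  S^{-1} · (x̄ - mu_0) = (0.3614, 0.0602),
  (x̄ - mu_0)^T · [...] = (4)·(0.3614) + (-0.8333)·(0.0602) = 1.3956.

Step 5 — scale by n: T² = 6 · 1.3956 = 8.3735.

T² ≈ 8.3735


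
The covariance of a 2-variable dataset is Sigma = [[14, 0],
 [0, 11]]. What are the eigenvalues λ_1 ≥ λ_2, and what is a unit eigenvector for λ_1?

Step 1 — characteristic polynomial of 2×2 Sigma:
  det(Sigma - λI) = λ² - trace · λ + det = 0.
  trace = 14 + 11 = 25, det = 14·11 - (0)² = 154.
Step 2 — discriminant:
  Δ = trace² - 4·det = 625 - 616 = 9.
Step 3 — eigenvalues:
  λ = (trace ± √Δ)/2 = (25 ± 3)/2,
  λ_1 = 14,  λ_2 = 11.

Step 4 — unit eigenvector for λ_1: Sigma is diagonal, so its eigenvectors are the coordinate axes. λ_1 = 14 is the diagonal entry on the first coordinate axis, hence
  v_1 = (1, 0) (||v_1|| = 1).

λ_1 = 14,  λ_2 = 11;  v_1 ≈ (1, 0)


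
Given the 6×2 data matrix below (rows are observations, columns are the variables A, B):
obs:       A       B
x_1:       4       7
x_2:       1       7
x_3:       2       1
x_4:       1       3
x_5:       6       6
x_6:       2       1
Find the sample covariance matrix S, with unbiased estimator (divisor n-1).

Step 1 — column means:
  mean(A) = (4 + 1 + 2 + 1 + 6 + 2) / 6 = 16/6 = 2.6667
  mean(B) = (7 + 7 + 1 + 3 + 6 + 1) / 6 = 25/6 = 4.1667

Step 2 — sample covariance S[i,j] = (1/(n-1)) · Σ_k (x_{k,i} - mean_i) · (x_{k,j} - mean_j), with n-1 = 5.
  S[A,A] = ((1.3333)·(1.3333) + (-1.6667)·(-1.6667) + (-0.6667)·(-0.6667) + (-1.6667)·(-1.6667) + (3.3333)·(3.3333) + (-0.6667)·(-0.6667)) / 5 = 19.3333/5 = 3.8667
  S[A,B] = ((1.3333)·(2.8333) + (-1.6667)·(2.8333) + (-0.6667)·(-3.1667) + (-1.6667)·(-1.1667) + (3.3333)·(1.8333) + (-0.6667)·(-3.1667)) / 5 = 11.3333/5 = 2.2667
  S[B,B] = ((2.8333)·(2.8333) + (2.8333)·(2.8333) + (-3.1667)·(-3.1667) + (-1.1667)·(-1.1667) + (1.8333)·(1.8333) + (-3.1667)·(-3.1667)) / 5 = 40.8333/5 = 8.1667

S is symmetric (S[j,i] = S[i,j]). Assembling:

S = [[3.8667, 2.2667],
 [2.2667, 8.1667]]


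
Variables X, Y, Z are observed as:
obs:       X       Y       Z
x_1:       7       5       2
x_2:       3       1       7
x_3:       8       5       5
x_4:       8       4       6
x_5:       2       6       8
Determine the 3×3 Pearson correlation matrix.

Step 1 — column means:
  mean(X) = (7 + 3 + 8 + 8 + 2) / 5 = 28/5 = 5.6
  mean(Y) = (5 + 1 + 5 + 4 + 6) / 5 = 21/5 = 4.2
  mean(Z) = (2 + 7 + 5 + 6 + 8) / 5 = 28/5 = 5.6

Step 2 — sample variances and covariances s[i,j] = (1/(n-1)) · Σ_k (x_{k,i} - mean_i) · (x_{k,j} - mean_j), with n-1 = 4:
  s[X,X] = ((1.4)·(1.4) + (-2.6)·(-2.6) + (2.4)·(2.4) + (2.4)·(2.4) + (-3.6)·(-3.6)) / 4 = 33.2/4 = 8.3
  s[X,Y] = ((1.4)·(0.8) + (-2.6)·(-3.2) + (2.4)·(0.8) + (2.4)·(-0.2) + (-3.6)·(1.8)) / 4 = 4.4/4 = 1.1
  s[X,Z] = ((1.4)·(-3.6) + (-2.6)·(1.4) + (2.4)·(-0.6) + (2.4)·(0.4) + (-3.6)·(2.4)) / 4 = -17.8/4 = -4.45
  s[Y,Y] = ((0.8)·(0.8) + (-3.2)·(-3.2) + (0.8)·(0.8) + (-0.2)·(-0.2) + (1.8)·(1.8)) / 4 = 14.8/4 = 3.7
  s[Y,Z] = ((0.8)·(-3.6) + (-3.2)·(1.4) + (0.8)·(-0.6) + (-0.2)·(0.4) + (1.8)·(2.4)) / 4 = -3.6/4 = -0.9
  s[Z,Z] = ((-3.6)·(-3.6) + (1.4)·(1.4) + (-0.6)·(-0.6) + (0.4)·(0.4) + (2.4)·(2.4)) / 4 = 21.2/4 = 5.3
  Sample standard deviations s_i = √(s[i,i]):
  s(X) = √(8.3) = 2.881
  s(Y) = √(3.7) = 1.9235
  s(Z) = √(5.3) = 2.3022

Step 3 — r_{ij} = s_{ij} / (s_i · s_j):
  r[X,X] = 1 (diagonal).
  r[X,Y] = 1.1 / (2.881 · 1.9235) = 1.1 / 5.5417 = 0.1985
  r[X,Z] = -4.45 / (2.881 · 2.3022) = -4.45 / 6.6325 = -0.6709
  r[Y,Y] = 1 (diagonal).
  r[Y,Z] = -0.9 / (1.9235 · 2.3022) = -0.9 / 4.4283 = -0.2032
  r[Z,Z] = 1 (diagonal).

R is symmetric with unit diagonal. Assembling:

R = [[1, 0.1985, -0.6709],
 [0.1985, 1, -0.2032],
 [-0.6709, -0.2032, 1]]


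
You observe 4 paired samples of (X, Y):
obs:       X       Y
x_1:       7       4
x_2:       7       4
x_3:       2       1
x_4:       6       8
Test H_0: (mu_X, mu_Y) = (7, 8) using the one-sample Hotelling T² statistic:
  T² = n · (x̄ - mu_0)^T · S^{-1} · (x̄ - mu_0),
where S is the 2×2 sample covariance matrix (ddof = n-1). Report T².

Step 1 — sample mean vector:
  mean(X) = (7 + 7 + 2 + 6) / 4 = 22/4 = 5.5
  mean(Y) = (4 + 4 + 1 + 8) / 4 = 17/4 = 4.25
  x̄ = (5.5, 4.25),  deviation x̄ - mu_0 = (5.5, 4.25) - (7, 8) = (-1.5, -3.75).

Step 2 — sample covariance matrix, S[i,j] = (1/(n-1)) · Σ_k (x_{k,i} - mean_i) · (x_{k,j} - mean_j), divisor n-1 = 3:
  S[X,X] = ((1.5)·(1.5) + (1.5)·(1.5) + (-3.5)·(-3.5) + (0.5)·(0.5)) / 3 = 17/3 = 5.6667
  S[X,Y] = ((1.5)·(-0.25) + (1.5)·(-0.25) + (-3.5)·(-3.25) + (0.5)·(3.75)) / 3 = 12.5/3 = 4.1667
  S[Y,Y] = ((-0.25)·(-0.25) + (-0.25)·(-0.25) + (-3.25)·(-3.25) + (3.75)·(3.75)) / 3 = 24.75/3 = 8.25
  S = [[5.6667, 4.1667],
 [4.1667, 8.25]].

Step 3 — invert S. det(S) = 5.6667·8.25 - (4.1667)² = 29.3889.
  S^{-1} = (1/det) · [[d, -b], [-b, a]] = [[0.2807, -0.1418],
 [-0.1418, 0.1928]].

Step 4 — quadratic form (x̄ - mu_0)^T · S^{-1} · (x̄ - mu_0):
  S^{-1} · (x̄ - mu_0) = (0.1106, -0.5104),
  (x̄ - mu_0)^T · [...] = (-1.5)·(0.1106) + (-3.75)·(-0.5104) = 1.7481.

Step 5 — scale by n: T² = 4 · 1.7481 = 6.9924.

T² ≈ 6.9924


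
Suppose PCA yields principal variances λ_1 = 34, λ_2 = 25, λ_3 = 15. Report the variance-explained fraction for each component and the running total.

Step 1 — total variance = trace(Sigma) = Σ λ_i = 34 + 25 + 15 = 74.

Step 2 — fraction explained by component i = λ_i / Σ λ:
  PC1: 34/74 = 0.4595
  PC2: 25/74 = 0.3378
  PC3: 15/74 = 0.2027

Step 3 — cumulative fraction after k components = (λ_1 + ... + λ_k) / Σ λ:
  k = 1: 34/74 = 0.4595
  k = 2: (34 + 25)/74 = 59/74 = 0.7973
  k = 3: (34 + 25 + 15)/74 = 74/74 = 1

Summary (fraction, with percent):

explained: PC1 0.4595 (45.95%), PC2 0.3378 (33.78%), PC3 0.2027 (20.27%);  cumulative: 0.4595, 0.7973, 1


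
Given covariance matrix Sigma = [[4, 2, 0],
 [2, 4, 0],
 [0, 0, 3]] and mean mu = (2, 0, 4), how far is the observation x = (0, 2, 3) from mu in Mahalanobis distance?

Step 1 — centre the observation: (x - mu) = (-2, 2, -1).

Step 2 — invert Sigma (cofactor / det for 3×3, or solve directly):
  Sigma^{-1} = [[0.3333, -0.1667, 0],
 [-0.1667, 0.3333, 0],
 [0, 0, 0.3333]].

Step 3 — form the quadratic (x - mu)^T · Sigma^{-1} · (x - mu):
  Sigma^{-1} · (x - mu) = (-1, 1, -0.3333).
  (x - mu)^T · [Sigma^{-1} · (x - mu)] = (-2)·(-1) + (2)·(1) + (-1)·(-0.3333) = 4.3333.

Step 4 — take square root: d = √(4.3333) ≈ 2.0817.

d(x, mu) = √(4.3333) ≈ 2.0817


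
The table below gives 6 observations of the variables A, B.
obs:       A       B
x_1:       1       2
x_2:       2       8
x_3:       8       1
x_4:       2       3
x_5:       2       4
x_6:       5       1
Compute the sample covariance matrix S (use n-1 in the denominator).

Step 1 — column means:
  mean(A) = (1 + 2 + 8 + 2 + 2 + 5) / 6 = 20/6 = 3.3333
  mean(B) = (2 + 8 + 1 + 3 + 4 + 1) / 6 = 19/6 = 3.1667

Step 2 — sample covariance S[i,j] = (1/(n-1)) · Σ_k (x_{k,i} - mean_i) · (x_{k,j} - mean_j), with n-1 = 5.
  S[A,A] = ((-2.3333)·(-2.3333) + (-1.3333)·(-1.3333) + (4.6667)·(4.6667) + (-1.3333)·(-1.3333) + (-1.3333)·(-1.3333) + (1.6667)·(1.6667)) / 5 = 35.3333/5 = 7.0667
  S[A,B] = ((-2.3333)·(-1.1667) + (-1.3333)·(4.8333) + (4.6667)·(-2.1667) + (-1.3333)·(-0.1667) + (-1.3333)·(0.8333) + (1.6667)·(-2.1667)) / 5 = -18.3333/5 = -3.6667
  S[B,B] = ((-1.1667)·(-1.1667) + (4.8333)·(4.8333) + (-2.1667)·(-2.1667) + (-0.1667)·(-0.1667) + (0.8333)·(0.8333) + (-2.1667)·(-2.1667)) / 5 = 34.8333/5 = 6.9667

S is symmetric (S[j,i] = S[i,j]). Assembling:

S = [[7.0667, -3.6667],
 [-3.6667, 6.9667]]


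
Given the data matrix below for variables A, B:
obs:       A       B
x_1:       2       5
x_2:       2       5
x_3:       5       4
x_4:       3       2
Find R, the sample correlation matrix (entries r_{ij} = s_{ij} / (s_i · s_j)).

Step 1 — column means:
  mean(A) = (2 + 2 + 5 + 3) / 4 = 12/4 = 3
  mean(B) = (5 + 5 + 4 + 2) / 4 = 16/4 = 4

Step 2 — sample variances and covariances s[i,j] = (1/(n-1)) · Σ_k (x_{k,i} - mean_i) · (x_{k,j} - mean_j), with n-1 = 3:
  s[A,A] = ((-1)·(-1) + (-1)·(-1) + (2)·(2) + (0)·(0)) / 3 = 6/3 = 2
  s[A,B] = ((-1)·(1) + (-1)·(1) + (2)·(0) + (0)·(-2)) / 3 = -2/3 = -0.6667
  s[B,B] = ((1)·(1) + (1)·(1) + (0)·(0) + (-2)·(-2)) / 3 = 6/3 = 2
  Sample standard deviations s_i = √(s[i,i]):
  s(A) = √(2) = 1.4142
  s(B) = √(2) = 1.4142

Step 3 — r_{ij} = s_{ij} / (s_i · s_j):
  r[A,A] = 1 (diagonal).
  r[A,B] = -0.6667 / (1.4142 · 1.4142) = -0.6667 / 2 = -0.3333
  r[B,B] = 1 (diagonal).

R is symmetric with unit diagonal. Assembling:

R = [[1, -0.3333],
 [-0.3333, 1]]


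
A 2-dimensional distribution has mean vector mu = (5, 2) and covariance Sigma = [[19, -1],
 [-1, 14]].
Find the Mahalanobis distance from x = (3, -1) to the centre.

Step 1 — centre the observation: (x - mu) = (-2, -3).

Step 2 — invert Sigma. det(Sigma) = 19·14 - (-1)² = 265.
  Sigma^{-1} = (1/det) · [[d, -b], [-b, a]] = [[0.0528, 0.0038],
 [0.0038, 0.0717]].

Step 3 — form the quadratic (x - mu)^T · Sigma^{-1} · (x - mu):
  Sigma^{-1} · (x - mu) = (-0.117, -0.2226).
  (x - mu)^T · [Sigma^{-1} · (x - mu)] = (-2)·(-0.117) + (-3)·(-0.2226) = 0.9019.

Step 4 — take square root: d = √(0.9019) ≈ 0.9497.

d(x, mu) = √(0.9019) ≈ 0.9497


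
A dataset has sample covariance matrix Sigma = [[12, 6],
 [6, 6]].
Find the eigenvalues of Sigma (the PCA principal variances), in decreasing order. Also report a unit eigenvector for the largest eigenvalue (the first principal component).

Step 1 — characteristic polynomial of 2×2 Sigma:
  det(Sigma - λI) = λ² - trace · λ + det = 0.
  trace = 12 + 6 = 18, det = 12·6 - (6)² = 36.
Step 2 — discriminant:
  Δ = trace² - 4·det = 324 - 144 = 180.
Step 3 — eigenvalues:
  λ = (trace ± √Δ)/2 = (18 ± 13.4164)/2,
  λ_1 = 15.7082,  λ_2 = 2.2918.

Step 4 — unit eigenvector for λ_1: solve (Sigma - λ_1 I)v = 0. First row:
  (12 - 15.7082)·v_x + (6)·v_y = 0, i.e. (-3.7082)·v_x + (6)·v_y = 0,
  so v ∝ (b, λ_1 - a) = (6, 3.7082) = u.
  ||u|| = √((6)² + (3.7082)²) = √(49.7508) ≈ 7.0534,
  v_1 = u/||u|| ≈ (0.8507, 0.5257) (||v_1|| = 1).

λ_1 = 15.7082,  λ_2 = 2.2918;  v_1 ≈ (0.8507, 0.5257)


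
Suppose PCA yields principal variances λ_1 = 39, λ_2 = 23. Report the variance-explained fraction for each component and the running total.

Step 1 — total variance = trace(Sigma) = Σ λ_i = 39 + 23 = 62.

Step 2 — fraction explained by component i = λ_i / Σ λ:
  PC1: 39/62 = 0.629
  PC2: 23/62 = 0.371

Step 3 — cumulative fraction after k components = (λ_1 + ... + λ_k) / Σ λ:
  k = 1: 39/62 = 0.629
  k = 2: (39 + 23)/62 = 62/62 = 1

Summary (fraction, with percent):

explained: PC1 0.629 (62.9%), PC2 0.371 (37.1%);  cumulative: 0.629, 1


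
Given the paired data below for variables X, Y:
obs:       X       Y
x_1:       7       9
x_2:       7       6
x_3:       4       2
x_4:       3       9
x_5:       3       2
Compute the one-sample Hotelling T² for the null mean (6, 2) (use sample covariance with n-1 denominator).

Step 1 — sample mean vector:
  mean(X) = (7 + 7 + 4 + 3 + 3) / 5 = 24/5 = 4.8
  mean(Y) = (9 + 6 + 2 + 9 + 2) / 5 = 28/5 = 5.6
  x̄ = (4.8, 5.6),  deviation x̄ - mu_0 = (4.8, 5.6) - (6, 2) = (-1.2, 3.6).

Step 2 — sample covariance matrix, S[i,j] = (1/(n-1)) · Σ_k (x_{k,i} - mean_i) · (x_{k,j} - mean_j), divisor n-1 = 4:
  S[X,X] = ((2.2)·(2.2) + (2.2)·(2.2) + (-0.8)·(-0.8) + (-1.8)·(-1.8) + (-1.8)·(-1.8)) / 4 = 16.8/4 = 4.2
  S[X,Y] = ((2.2)·(3.4) + (2.2)·(0.4) + (-0.8)·(-3.6) + (-1.8)·(3.4) + (-1.8)·(-3.6)) / 4 = 11.6/4 = 2.9
  S[Y,Y] = ((3.4)·(3.4) + (0.4)·(0.4) + (-3.6)·(-3.6) + (3.4)·(3.4) + (-3.6)·(-3.6)) / 4 = 49.2/4 = 12.3
  S = [[4.2, 2.9],
 [2.9, 12.3]].

Step 3 — invert S. det(S) = 4.2·12.3 - (2.9)² = 43.25.
  S^{-1} = (1/det) · [[d, -b], [-b, a]] = [[0.2844, -0.0671],
 [-0.0671, 0.0971]].

Step 4 — quadratic form (x̄ - mu_0)^T · S^{-1} · (x̄ - mu_0):
  S^{-1} · (x̄ - mu_0) = (-0.5827, 0.4301),
  (x̄ - mu_0)^T · [...] = (-1.2)·(-0.5827) + (3.6)·(0.4301) = 2.2474.

Step 5 — scale by n: T² = 5 · 2.2474 = 11.237.

T² ≈ 11.237


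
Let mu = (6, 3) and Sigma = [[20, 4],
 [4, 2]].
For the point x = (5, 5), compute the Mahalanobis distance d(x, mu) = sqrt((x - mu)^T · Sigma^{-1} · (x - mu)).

Step 1 — centre the observation: (x - mu) = (-1, 2).

Step 2 — invert Sigma. det(Sigma) = 20·2 - (4)² = 24.
  Sigma^{-1} = (1/det) · [[d, -b], [-b, a]] = [[0.0833, -0.1667],
 [-0.1667, 0.8333]].

Step 3 — form the quadratic (x - mu)^T · Sigma^{-1} · (x - mu):
  Sigma^{-1} · (x - mu) = (-0.4167, 1.8333).
  (x - mu)^T · [Sigma^{-1} · (x - mu)] = (-1)·(-0.4167) + (2)·(1.8333) = 4.0833.

Step 4 — take square root: d = √(4.0833) ≈ 2.0207.

d(x, mu) = √(4.0833) ≈ 2.0207


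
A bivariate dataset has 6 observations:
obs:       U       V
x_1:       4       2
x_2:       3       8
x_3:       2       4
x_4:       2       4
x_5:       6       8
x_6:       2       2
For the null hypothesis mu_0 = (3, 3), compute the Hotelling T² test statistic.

Step 1 — sample mean vector:
  mean(U) = (4 + 3 + 2 + 2 + 6 + 2) / 6 = 19/6 = 3.1667
  mean(V) = (2 + 8 + 4 + 4 + 8 + 2) / 6 = 28/6 = 4.6667
  x̄ = (3.1667, 4.6667),  deviation x̄ - mu_0 = (3.1667, 4.6667) - (3, 3) = (0.1667, 1.6667).

Step 2 — sample covariance matrix, S[i,j] = (1/(n-1)) · Σ_k (x_{k,i} - mean_i) · (x_{k,j} - mean_j), divisor n-1 = 5:
  S[U,U] = ((0.8333)·(0.8333) + (-0.1667)·(-0.1667) + (-1.1667)·(-1.1667) + (-1.1667)·(-1.1667) + (2.8333)·(2.8333) + (-1.1667)·(-1.1667)) / 5 = 12.8333/5 = 2.5667
  S[U,V] = ((0.8333)·(-2.6667) + (-0.1667)·(3.3333) + (-1.1667)·(-0.6667) + (-1.1667)·(-0.6667) + (2.8333)·(3.3333) + (-1.1667)·(-2.6667)) / 5 = 11.3333/5 = 2.2667
  S[V,V] = ((-2.6667)·(-2.6667) + (3.3333)·(3.3333) + (-0.6667)·(-0.6667) + (-0.6667)·(-0.6667) + (3.3333)·(3.3333) + (-2.6667)·(-2.6667)) / 5 = 37.3333/5 = 7.4667
  S = [[2.5667, 2.2667],
 [2.2667, 7.4667]].

Step 3 — invert S. det(S) = 2.5667·7.4667 - (2.2667)² = 14.0267.
  S^{-1} = (1/det) · [[d, -b], [-b, a]] = [[0.5323, -0.1616],
 [-0.1616, 0.183]].

Step 4 — quadratic form (x̄ - mu_0)^T · S^{-1} · (x̄ - mu_0):
  S^{-1} · (x̄ - mu_0) = (-0.1806, 0.278),
  (x̄ - mu_0)^T · [...] = (0.1667)·(-0.1806) + (1.6667)·(0.278) = 0.4333.

Step 5 — scale by n: T² = 6 · 0.4333 = 2.5998.

T² ≈ 2.5998


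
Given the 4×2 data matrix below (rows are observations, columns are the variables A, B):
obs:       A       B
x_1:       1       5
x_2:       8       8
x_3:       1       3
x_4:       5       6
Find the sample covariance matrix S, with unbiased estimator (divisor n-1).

Step 1 — column means:
  mean(A) = (1 + 8 + 1 + 5) / 4 = 15/4 = 3.75
  mean(B) = (5 + 8 + 3 + 6) / 4 = 22/4 = 5.5

Step 2 — sample covariance S[i,j] = (1/(n-1)) · Σ_k (x_{k,i} - mean_i) · (x_{k,j} - mean_j), with n-1 = 3.
  S[A,A] = ((-2.75)·(-2.75) + (4.25)·(4.25) + (-2.75)·(-2.75) + (1.25)·(1.25)) / 3 = 34.75/3 = 11.5833
  S[A,B] = ((-2.75)·(-0.5) + (4.25)·(2.5) + (-2.75)·(-2.5) + (1.25)·(0.5)) / 3 = 19.5/3 = 6.5
  S[B,B] = ((-0.5)·(-0.5) + (2.5)·(2.5) + (-2.5)·(-2.5) + (0.5)·(0.5)) / 3 = 13/3 = 4.3333

S is symmetric (S[j,i] = S[i,j]). Assembling:

S = [[11.5833, 6.5],
 [6.5, 4.3333]]


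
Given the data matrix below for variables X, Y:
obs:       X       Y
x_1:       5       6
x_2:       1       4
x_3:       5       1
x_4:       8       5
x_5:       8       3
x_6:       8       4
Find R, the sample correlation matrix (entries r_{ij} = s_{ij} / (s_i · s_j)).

Step 1 — column means:
  mean(X) = (5 + 1 + 5 + 8 + 8 + 8) / 6 = 35/6 = 5.8333
  mean(Y) = (6 + 4 + 1 + 5 + 3 + 4) / 6 = 23/6 = 3.8333

Step 2 — sample variances and covariances s[i,j] = (1/(n-1)) · Σ_k (x_{k,i} - mean_i) · (x_{k,j} - mean_j), with n-1 = 5:
  s[X,X] = ((-0.8333)·(-0.8333) + (-4.8333)·(-4.8333) + (-0.8333)·(-0.8333) + (2.1667)·(2.1667) + (2.1667)·(2.1667) + (2.1667)·(2.1667)) / 5 = 38.8333/5 = 7.7667
  s[X,Y] = ((-0.8333)·(2.1667) + (-4.8333)·(0.1667) + (-0.8333)·(-2.8333) + (2.1667)·(1.1667) + (2.1667)·(-0.8333) + (2.1667)·(0.1667)) / 5 = 0.8333/5 = 0.1667
  s[Y,Y] = ((2.1667)·(2.1667) + (0.1667)·(0.1667) + (-2.8333)·(-2.8333) + (1.1667)·(1.1667) + (-0.8333)·(-0.8333) + (0.1667)·(0.1667)) / 5 = 14.8333/5 = 2.9667
  Sample standard deviations s_i = √(s[i,i]):
  s(X) = √(7.7667) = 2.7869
  s(Y) = √(2.9667) = 1.7224

Step 3 — r_{ij} = s_{ij} / (s_i · s_j):
  r[X,X] = 1 (diagonal).
  r[X,Y] = 0.1667 / (2.7869 · 1.7224) = 0.1667 / 4.8001 = 0.0347
  r[Y,Y] = 1 (diagonal).

R is symmetric with unit diagonal. Assembling:

R = [[1, 0.0347],
 [0.0347, 1]]


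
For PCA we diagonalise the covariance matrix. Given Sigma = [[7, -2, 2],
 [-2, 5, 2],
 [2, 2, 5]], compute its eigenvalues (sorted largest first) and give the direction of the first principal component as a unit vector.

Step 1 — characteristic polynomial p(λ) = det(λI - Sigma) = λ³ - tr·λ² + c_1·λ - det, where tr = trace, c_1 = sum of the principal 2×2 minors, det = det(Sigma):
  tr = 7 + 5 + 5 = 17,
  c_1 = (7·5 - (-2)²) + (7·5 - (2)²) + (5·5 - (2)²) = 31 + 31 + 21 = 83,
  det = 7·(5·5 - (2)²) - (-2)·((-2)·5 - (2)·(2)) + (2)·((-2)·(2) - 5·(2)) = 7·(21) - (-2)·(-14) + (2)·(-14) = 91.
  So p(λ) = λ³ - 17λ² + 83λ - 91.
Step 2 — look for an integer root (rational root theorem: any rational root is an integer divisor of 91). Testing λ = 7:
  p(7) = 343 - 833 + 581 - 91 = 0  ✓
  Dividing out (λ - 7): p(λ) = (λ - 7)(λ² - 10λ + 13).
Step 3 — remaining eigenvalues from the quadratic λ² - 10λ + 13 = 0:
  Δ = 10² - 4·13 = 100 - 52 = 48,  λ = (10 ± √48)/2 = (10 ± 6.9282)/2 ≈ 8.4641 or 1.5359.
  Sorted: λ_1 = 8.4641,  λ_2 = 7,  λ_3 = 1.5359  (check: sum = 17 = tr ✓).

Step 4 — unit eigenvector for λ_1 ≈ 8.4641: v spans the null space of (Sigma - λ_1 I), whose rows are
  r_1 = (-1.4641, -2, 2),  r_2 = (-2, -3.4641, 2),  r_3 = (2, 2, -3.4641).
  v is orthogonal to every row, so take v ∝ r_1 × r_2 = ((-2)·(2) - (2)·(-3.4641), (2)·(-2) - (-1.4641)·(2), (-1.4641)·(-3.4641) - (-2)·(-2)) ≈ (2.9282, -1.0718, 1.0718).
  Let u = (2.9282, -1.0718, 1.0718).
  ||u|| = √((2.9282)² + (-1.0718)² + (1.0718)²) = √(10.8719) ≈ 3.2973,  v_1 = u/||u|| ≈ (0.8881, -0.3251, 0.3251) (||v_1|| = 1).

λ_1 = 8.4641,  λ_2 = 7,  λ_3 = 1.5359;  v_1 ≈ (0.8881, -0.3251, 0.3251)
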